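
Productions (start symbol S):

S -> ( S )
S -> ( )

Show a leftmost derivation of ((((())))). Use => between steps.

S => (S)   [S -> ( S )]
(S) => ((S))   [S -> ( S )]
((S)) => (((S)))   [S -> ( S )]
(((S))) => ((((S))))   [S -> ( S )]
((((S)))) => ((((()))))   [S -> ( )]

S => (S) => ((S)) => (((S))) => ((((S)))) => ((((()))))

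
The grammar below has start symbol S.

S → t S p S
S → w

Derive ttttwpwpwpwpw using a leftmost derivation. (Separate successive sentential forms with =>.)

S => tSpS => ttSpSpS => tttSpSpSpS => ttttSpSpSpSpS => ttttwpSpSpSpS => ttttwpwpSpSpS => ttttwpwpwpSpS => ttttwpwpwpwpS => ttttwpwpwpwpw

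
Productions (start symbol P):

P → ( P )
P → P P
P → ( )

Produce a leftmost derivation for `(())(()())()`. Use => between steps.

P => PP   [P → P P]
PP => PPP   [P → P P]
PPP => (P)PP   [P → ( P )]
(P)PP => (())PP   [P → ( )]
(())PP => (())(P)P   [P → ( P )]
(())(P)P => (())(PP)P   [P → P P]
(())(PP)P => (())(()P)P   [P → ( )]
(())(()P)P => (())(()())P   [P → ( )]
(())(()())P => (())(()())()   [P → ( )]

P => PP => PPP => (P)PP => (())PP => (())(P)P => (())(PP)P => (())(()P)P => (())(()())P => (())(()())()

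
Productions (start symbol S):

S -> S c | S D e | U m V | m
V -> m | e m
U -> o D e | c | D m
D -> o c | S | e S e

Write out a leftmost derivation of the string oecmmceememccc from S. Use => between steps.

S => Sc => Scc => Sccc => UmVccc => oDemVccc => oeSeemVccc => oeSceemVccc => oeUmVceemVccc => oecmVceemVccc => oecmmceemVccc => oecmmceememccc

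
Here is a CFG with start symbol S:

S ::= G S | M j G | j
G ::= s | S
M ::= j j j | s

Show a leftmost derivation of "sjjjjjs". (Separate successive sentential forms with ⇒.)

S ⇒ GS   [S ::= G S]
GS ⇒ sS   [G ::= s]
sS ⇒ sGS   [S ::= G S]
sGS ⇒ sSS   [G ::= S]
sSS ⇒ sjS   [S ::= j]
sjS ⇒ sjMjG   [S ::= M j G]
sjMjG ⇒ sjjjjjG   [M ::= j j j]
sjjjjjG ⇒ sjjjjjs   [G ::= s]

S ⇒ GS ⇒ sS ⇒ sGS ⇒ sSS ⇒ sjS ⇒ sjMjG ⇒ sjjjjjG ⇒ sjjjjjs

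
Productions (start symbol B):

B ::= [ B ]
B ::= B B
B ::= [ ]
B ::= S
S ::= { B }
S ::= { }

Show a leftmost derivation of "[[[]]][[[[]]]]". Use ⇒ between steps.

B ⇒ BB   [B ::= B B]
BB ⇒ [B]B   [B ::= [ B ]]
[B]B ⇒ [[B]]B   [B ::= [ B ]]
[[B]]B ⇒ [[[]]]B   [B ::= [ ]]
[[[]]]B ⇒ [[[]]][B]   [B ::= [ B ]]
[[[]]][B] ⇒ [[[]]][[B]]   [B ::= [ B ]]
[[[]]][[B]] ⇒ [[[]]][[[B]]]   [B ::= [ B ]]
[[[]]][[[B]]] ⇒ [[[]]][[[[]]]]   [B ::= [ ]]

B ⇒ BB ⇒ [B]B ⇒ [[B]]B ⇒ [[[]]]B ⇒ [[[]]][B] ⇒ [[[]]][[B]] ⇒ [[[]]][[[B]]] ⇒ [[[]]][[[[]]]]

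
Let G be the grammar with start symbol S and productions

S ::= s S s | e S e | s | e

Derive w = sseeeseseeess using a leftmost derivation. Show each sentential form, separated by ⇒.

S ⇒ sSs   [S ::= s S s]
sSs ⇒ ssSss   [S ::= s S s]
ssSss ⇒ sseSess   [S ::= e S e]
sseSess ⇒ sseeSeess   [S ::= e S e]
sseeSeess ⇒ sseeeSeeess   [S ::= e S e]
sseeeSeeess ⇒ sseeesSseeess   [S ::= s S s]
sseeesSseeess ⇒ sseeeseseeess   [S ::= e]

S⇒sSs⇒ssSss⇒sseSess⇒sseeSeess⇒sseeeSeeess⇒sseeesSseeess⇒sseeeseseeess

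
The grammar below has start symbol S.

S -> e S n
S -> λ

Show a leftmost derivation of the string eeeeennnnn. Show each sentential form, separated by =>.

S => eSn   [S -> e S n]
eSn => eeSnn   [S -> e S n]
eeSnn => eeeSnnn   [S -> e S n]
eeeSnnn => eeeeSnnnn   [S -> e S n]
eeeeSnnnn => eeeeeSnnnnn   [S -> e S n]
eeeeeSnnnnn => eeeeennnnn   [S -> λ]

S => eSn => eeSnn => eeeSnnn => eeeeSnnnn => eeeeeSnnnnn => eeeeennnnn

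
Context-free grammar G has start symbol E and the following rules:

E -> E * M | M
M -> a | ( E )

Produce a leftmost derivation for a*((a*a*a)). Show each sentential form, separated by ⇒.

E ⇒ E*M   [E -> E * M]
E*M ⇒ M*M   [E -> M]
M*M ⇒ a*M   [M -> a]
a*M ⇒ a*(E)   [M -> ( E )]
a*(E) ⇒ a*(M)   [E -> M]
a*(M) ⇒ a*((E))   [M -> ( E )]
a*((E)) ⇒ a*((E*M))   [E -> E * M]
a*((E*M)) ⇒ a*((E*M*M))   [E -> E * M]
a*((E*M*M)) ⇒ a*((M*M*M))   [E -> M]
a*((M*M*M)) ⇒ a*((a*M*M))   [M -> a]
a*((a*M*M)) ⇒ a*((a*a*M))   [M -> a]
a*((a*a*M)) ⇒ a*((a*a*a))   [M -> a]

E ⇒ E*M ⇒ M*M ⇒ a*M ⇒ a*(E) ⇒ a*(M) ⇒ a*((E)) ⇒ a*((E*M)) ⇒ a*((E*M*M)) ⇒ a*((M*M*M)) ⇒ a*((a*M*M)) ⇒ a*((a*a*M)) ⇒ a*((a*a*a))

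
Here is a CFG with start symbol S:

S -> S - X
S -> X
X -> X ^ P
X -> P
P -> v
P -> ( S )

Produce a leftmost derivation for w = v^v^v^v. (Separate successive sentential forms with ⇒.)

S ⇒ X ⇒ X^P ⇒ X^P^P ⇒ X^P^P^P ⇒ P^P^P^P ⇒ v^P^P^P ⇒ v^v^P^P ⇒ v^v^v^P ⇒ v^v^v^v

S ⇒ X   [S -> X]
X ⇒ X^P   [X -> X ^ P]
X^P ⇒ X^P^P   [X -> X ^ P]
X^P^P ⇒ X^P^P^P   [X -> X ^ P]
X^P^P^P ⇒ P^P^P^P   [X -> P]
P^P^P^P ⇒ v^P^P^P   [P -> v]
v^P^P^P ⇒ v^v^P^P   [P -> v]
v^v^P^P ⇒ v^v^v^P   [P -> v]
v^v^v^P ⇒ v^v^v^v   [P -> v]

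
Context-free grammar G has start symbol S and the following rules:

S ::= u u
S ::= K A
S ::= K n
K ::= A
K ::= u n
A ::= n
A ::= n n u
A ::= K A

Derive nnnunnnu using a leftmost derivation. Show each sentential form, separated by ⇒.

S ⇒ KA ⇒ AA ⇒ KAA ⇒ AAA ⇒ KAAA ⇒ AAAA ⇒ nAAA ⇒ nnnuAA ⇒ nnnunA ⇒ nnnunnnu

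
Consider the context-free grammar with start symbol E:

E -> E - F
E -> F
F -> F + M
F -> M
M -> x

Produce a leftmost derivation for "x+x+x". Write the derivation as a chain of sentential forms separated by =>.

E => F => F+M => F+M+M => M+M+M => x+M+M => x+x+M => x+x+x

E => F   [E -> F]
F => F+M   [F -> F + M]
F+M => F+M+M   [F -> F + M]
F+M+M => M+M+M   [F -> M]
M+M+M => x+M+M   [M -> x]
x+M+M => x+x+M   [M -> x]
x+x+M => x+x+x   [M -> x]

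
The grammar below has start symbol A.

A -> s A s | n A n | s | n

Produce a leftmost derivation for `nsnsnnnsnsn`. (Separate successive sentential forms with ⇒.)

A ⇒ nAn   [A -> n A n]
nAn ⇒ nsAsn   [A -> s A s]
nsAsn ⇒ nsnAnsn   [A -> n A n]
nsnAnsn ⇒ nsnsAsnsn   [A -> s A s]
nsnsAsnsn ⇒ nsnsnAnsnsn   [A -> n A n]
nsnsnAnsnsn ⇒ nsnsnnnsnsn   [A -> n]

A⇒nAn⇒nsAsn⇒nsnAnsn⇒nsnsAsnsn⇒nsnsnAnsnsn⇒nsnsnnnsnsn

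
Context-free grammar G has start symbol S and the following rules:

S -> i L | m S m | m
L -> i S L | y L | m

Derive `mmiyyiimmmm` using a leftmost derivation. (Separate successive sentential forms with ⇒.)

S ⇒ mSm   [S -> m S m]
mSm ⇒ mmSmm   [S -> m S m]
mmSmm ⇒ mmiLmm   [S -> i L]
mmiLmm ⇒ mmiyLmm   [L -> y L]
mmiyLmm ⇒ mmiyyLmm   [L -> y L]
mmiyyLmm ⇒ mmiyyiSLmm   [L -> i S L]
mmiyyiSLmm ⇒ mmiyyiiLLmm   [S -> i L]
mmiyyiiLLmm ⇒ mmiyyiimLmm   [L -> m]
mmiyyiimLmm ⇒ mmiyyiimmmm   [L -> m]

S ⇒ mSm ⇒ mmSmm ⇒ mmiLmm ⇒ mmiyLmm ⇒ mmiyyLmm ⇒ mmiyyiSLmm ⇒ mmiyyiiLLmm ⇒ mmiyyiimLmm ⇒ mmiyyiimmmm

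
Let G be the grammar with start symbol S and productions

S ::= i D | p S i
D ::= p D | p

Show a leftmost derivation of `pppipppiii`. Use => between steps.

S => pSi   [S ::= p S i]
pSi => ppSii   [S ::= p S i]
ppSii => pppSiii   [S ::= p S i]
pppSiii => pppiDiii   [S ::= i D]
pppiDiii => pppipDiii   [D ::= p D]
pppipDiii => pppippDiii   [D ::= p D]
pppippDiii => pppipppiii   [D ::= p]

S => pSi => ppSii => pppSiii => pppiDiii => pppipDiii => pppippDiii => pppipppiii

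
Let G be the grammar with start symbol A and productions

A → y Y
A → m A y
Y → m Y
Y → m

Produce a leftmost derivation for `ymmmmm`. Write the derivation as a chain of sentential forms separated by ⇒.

A ⇒ yY   [A → y Y]
yY ⇒ ymY   [Y → m Y]
ymY ⇒ ymmY   [Y → m Y]
ymmY ⇒ ymmmY   [Y → m Y]
ymmmY ⇒ ymmmmY   [Y → m Y]
ymmmmY ⇒ ymmmmm   [Y → m]

A⇒yY⇒ymY⇒ymmY⇒ymmmY⇒ymmmmY⇒ymmmmm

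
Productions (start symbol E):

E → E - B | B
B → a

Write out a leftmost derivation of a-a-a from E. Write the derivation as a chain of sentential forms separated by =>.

E => E-B => E-B-B => B-B-B => a-B-B => a-a-B => a-a-a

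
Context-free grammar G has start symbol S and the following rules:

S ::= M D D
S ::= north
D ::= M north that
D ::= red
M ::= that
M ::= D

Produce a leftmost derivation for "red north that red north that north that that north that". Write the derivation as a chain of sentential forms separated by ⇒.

S ⇒ M D D ⇒ D D D ⇒ M north that D D ⇒ D north that D D ⇒ red north that D D ⇒ red north that M north that D ⇒ red north that D north that D ⇒ red north that M north that north that D ⇒ red north that D north that north that D ⇒ red north that red north that north that D ⇒ red north that red north that north that M north that ⇒ red north that red north that north that that north that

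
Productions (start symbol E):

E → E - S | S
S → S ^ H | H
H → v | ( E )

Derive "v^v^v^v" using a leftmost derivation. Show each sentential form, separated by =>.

E => S => S^H => S^H^H => S^H^H^H => H^H^H^H => v^H^H^H => v^v^H^H => v^v^v^H => v^v^v^v

E => S   [E → S]
S => S^H   [S → S ^ H]
S^H => S^H^H   [S → S ^ H]
S^H^H => S^H^H^H   [S → S ^ H]
S^H^H^H => H^H^H^H   [S → H]
H^H^H^H => v^H^H^H   [H → v]
v^H^H^H => v^v^H^H   [H → v]
v^v^H^H => v^v^v^H   [H → v]
v^v^v^H => v^v^v^v   [H → v]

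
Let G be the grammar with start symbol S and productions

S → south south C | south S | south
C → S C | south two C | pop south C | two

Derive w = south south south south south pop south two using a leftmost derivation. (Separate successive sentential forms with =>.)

S => south S   [S → south S]
south S => south south S   [S → south S]
south south S => south south south S   [S → south S]
south south south S => south south south south south C   [S → south south C]
south south south south south C => south south south south south pop south C   [C → pop south C]
south south south south south pop south C => south south south south south pop south two   [C → two]

S => south S => south south S => south south south S => south south south south south C => south south south south south pop south C => south south south south south pop south two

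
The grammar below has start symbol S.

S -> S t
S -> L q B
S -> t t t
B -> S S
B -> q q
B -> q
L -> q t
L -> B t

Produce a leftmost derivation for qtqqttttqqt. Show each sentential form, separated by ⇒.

S⇒St⇒LqBt⇒BtqBt⇒SStqBt⇒LqBStqBt⇒BtqBStqBt⇒qtqBStqBt⇒qtqqStqBt⇒qtqqttttqBt⇒qtqqttttqqt

S ⇒ St   [S -> S t]
St ⇒ LqBt   [S -> L q B]
LqBt ⇒ BtqBt   [L -> B t]
BtqBt ⇒ SStqBt   [B -> S S]
SStqBt ⇒ LqBStqBt   [S -> L q B]
LqBStqBt ⇒ BtqBStqBt   [L -> B t]
BtqBStqBt ⇒ qtqBStqBt   [B -> q]
qtqBStqBt ⇒ qtqqStqBt   [B -> q]
qtqqStqBt ⇒ qtqqttttqBt   [S -> t t t]
qtqqttttqBt ⇒ qtqqttttqqt   [B -> q]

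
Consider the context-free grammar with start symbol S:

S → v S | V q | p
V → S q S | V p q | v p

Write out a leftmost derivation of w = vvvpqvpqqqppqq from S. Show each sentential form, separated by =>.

S => vS   [S → v S]
vS => vvS   [S → v S]
vvS => vvVq   [S → V q]
vvVq => vvVpqq   [V → V p q]
vvVpqq => vvSqSpqq   [V → S q S]
vvSqSpqq => vvVqqSpqq   [S → V q]
vvVqqSpqq => vvSqSqqSpqq   [V → S q S]
vvSqSqqSpqq => vvvSqSqqSpqq   [S → v S]
vvvSqSqqSpqq => vvvpqSqqSpqq   [S → p]
vvvpqSqqSpqq => vvvpqVqqqSpqq   [S → V q]
vvvpqVqqqSpqq => vvvpqvpqqqSpqq   [V → v p]
vvvpqvpqqqSpqq => vvvpqvpqqqppqq   [S → p]

S => vS => vvS => vvVq => vvVpqq => vvSqSpqq => vvVqqSpqq => vvSqSqqSpqq => vvvSqSqqSpqq => vvvpqSqqSpqq => vvvpqVqqqSpqq => vvvpqvpqqqSpqq => vvvpqvpqqqppqq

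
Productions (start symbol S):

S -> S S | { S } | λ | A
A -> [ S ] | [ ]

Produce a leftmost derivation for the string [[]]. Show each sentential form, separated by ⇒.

S ⇒ A ⇒ [S] ⇒ [SS] ⇒ [AS] ⇒ [[]S] ⇒ [[]]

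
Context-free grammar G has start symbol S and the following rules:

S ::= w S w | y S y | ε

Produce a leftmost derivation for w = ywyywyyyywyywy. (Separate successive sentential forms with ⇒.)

S⇒ySy⇒ywSwy⇒ywySywy⇒ywyySyywy⇒ywyywSwyywy⇒ywyywySywyywy⇒ywyywyySyywyywy⇒ywyywyyyywyywy

S ⇒ ySy   [S ::= y S y]
ySy ⇒ ywSwy   [S ::= w S w]
ywSwy ⇒ ywySywy   [S ::= y S y]
ywySywy ⇒ ywyySyywy   [S ::= y S y]
ywyySyywy ⇒ ywyywSwyywy   [S ::= w S w]
ywyywSwyywy ⇒ ywyywySywyywy   [S ::= y S y]
ywyywySywyywy ⇒ ywyywyySyywyywy   [S ::= y S y]
ywyywyySyywyywy ⇒ ywyywyyyywyywy   [S ::= ε]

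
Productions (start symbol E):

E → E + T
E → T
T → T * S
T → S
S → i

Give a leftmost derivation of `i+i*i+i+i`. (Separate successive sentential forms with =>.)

E => E+T   [E → E + T]
E+T => E+T+T   [E → E + T]
E+T+T => E+T+T+T   [E → E + T]
E+T+T+T => T+T+T+T   [E → T]
T+T+T+T => S+T+T+T   [T → S]
S+T+T+T => i+T+T+T   [S → i]
i+T+T+T => i+T*S+T+T   [T → T * S]
i+T*S+T+T => i+S*S+T+T   [T → S]
i+S*S+T+T => i+i*S+T+T   [S → i]
i+i*S+T+T => i+i*i+T+T   [S → i]
i+i*i+T+T => i+i*i+S+T   [T → S]
i+i*i+S+T => i+i*i+i+T   [S → i]
i+i*i+i+T => i+i*i+i+S   [T → S]
i+i*i+i+S => i+i*i+i+i   [S → i]

E => E+T => E+T+T => E+T+T+T => T+T+T+T => S+T+T+T => i+T+T+T => i+T*S+T+T => i+S*S+T+T => i+i*S+T+T => i+i*i+T+T => i+i*i+S+T => i+i*i+i+T => i+i*i+i+S => i+i*i+i+i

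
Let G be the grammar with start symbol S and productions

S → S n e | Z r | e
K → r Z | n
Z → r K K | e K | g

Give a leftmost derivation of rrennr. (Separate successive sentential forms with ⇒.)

S⇒Zr⇒rKKr⇒rrZKr⇒rreKKr⇒rrenKr⇒rrennr

S ⇒ Zr   [S → Z r]
Zr ⇒ rKKr   [Z → r K K]
rKKr ⇒ rrZKr   [K → r Z]
rrZKr ⇒ rreKKr   [Z → e K]
rreKKr ⇒ rrenKr   [K → n]
rrenKr ⇒ rrennr   [K → n]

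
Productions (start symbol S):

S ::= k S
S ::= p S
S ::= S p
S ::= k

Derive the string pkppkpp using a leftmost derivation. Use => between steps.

S => pS => pSp => pkSp => pkpSp => pkpSpp => pkppSpp => pkppkpp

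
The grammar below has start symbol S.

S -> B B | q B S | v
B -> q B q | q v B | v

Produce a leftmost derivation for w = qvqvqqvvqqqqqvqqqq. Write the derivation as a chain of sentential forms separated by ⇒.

S ⇒ BB   [S -> B B]
BB ⇒ qvBB   [B -> q v B]
qvBB ⇒ qvqvBB   [B -> q v B]
qvqvBB ⇒ qvqvqBqB   [B -> q B q]
qvqvqBqB ⇒ qvqvqqvBqB   [B -> q v B]
qvqvqqvBqB ⇒ qvqvqqvvqB   [B -> v]
qvqvqqvvqB ⇒ qvqvqqvvqqBq   [B -> q B q]
qvqvqqvvqqBq ⇒ qvqvqqvvqqqBqq   [B -> q B q]
qvqvqqvvqqqBqq ⇒ qvqvqqvvqqqqBqqq   [B -> q B q]
qvqvqqvvqqqqBqqq ⇒ qvqvqqvvqqqqqBqqqq   [B -> q B q]
qvqvqqvvqqqqqBqqqq ⇒ qvqvqqvvqqqqqvqqqq   [B -> v]

S ⇒ BB ⇒ qvBB ⇒ qvqvBB ⇒ qvqvqBqB ⇒ qvqvqqvBqB ⇒ qvqvqqvvqB ⇒ qvqvqqvvqqBq ⇒ qvqvqqvvqqqBqq ⇒ qvqvqqvvqqqqBqqq ⇒ qvqvqqvvqqqqqBqqqq ⇒ qvqvqqvvqqqqqvqqqq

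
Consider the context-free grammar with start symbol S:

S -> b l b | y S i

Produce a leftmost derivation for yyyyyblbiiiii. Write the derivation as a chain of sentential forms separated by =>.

S=>ySi=>yySii=>yyySiii=>yyyySiiii=>yyyyySiiiii=>yyyyyblbiiiii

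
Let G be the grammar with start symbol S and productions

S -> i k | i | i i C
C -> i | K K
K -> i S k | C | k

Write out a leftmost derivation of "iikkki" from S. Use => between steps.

S => iiC   [S -> i i C]
iiC => iiKK   [C -> K K]
iiKK => iiCK   [K -> C]
iiCK => iiKKK   [C -> K K]
iiKKK => iikKK   [K -> k]
iikKK => iikkK   [K -> k]
iikkK => iikkC   [K -> C]
iikkC => iikkKK   [C -> K K]
iikkKK => iikkkK   [K -> k]
iikkkK => iikkkC   [K -> C]
iikkkC => iikkki   [C -> i]

S => iiC => iiKK => iiCK => iiKKK => iikKK => iikkK => iikkC => iikkKK => iikkkK => iikkkC => iikkki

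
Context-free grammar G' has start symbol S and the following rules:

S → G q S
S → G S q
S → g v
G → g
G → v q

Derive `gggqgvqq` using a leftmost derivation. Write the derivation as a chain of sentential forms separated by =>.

S=>GSq=>gSq=>gGSqq=>ggSqq=>ggGqSqq=>gggqSqq=>gggqgvqq

S => GSq   [S → G S q]
GSq => gSq   [G → g]
gSq => gGSqq   [S → G S q]
gGSqq => ggSqq   [G → g]
ggSqq => ggGqSqq   [S → G q S]
ggGqSqq => gggqSqq   [G → g]
gggqSqq => gggqgvqq   [S → g v]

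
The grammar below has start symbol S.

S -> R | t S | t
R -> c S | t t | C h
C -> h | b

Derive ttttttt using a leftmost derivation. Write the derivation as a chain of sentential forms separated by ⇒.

S⇒tS⇒ttS⇒tttS⇒ttttS⇒tttttS⇒ttttttS⇒ttttttt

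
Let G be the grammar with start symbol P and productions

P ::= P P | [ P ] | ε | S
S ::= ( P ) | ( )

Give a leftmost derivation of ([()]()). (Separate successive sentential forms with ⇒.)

P ⇒ S   [P ::= S]
S ⇒ (P)   [S ::= ( P )]
(P) ⇒ (PP)   [P ::= P P]
(PP) ⇒ ([P]P)   [P ::= [ P ]]
([P]P) ⇒ ([S]P)   [P ::= S]
([S]P) ⇒ ([()]P)   [S ::= ( )]
([()]P) ⇒ ([()]S)   [P ::= S]
([()]S) ⇒ ([()]())   [S ::= ( )]

P ⇒ S ⇒ (P) ⇒ (PP) ⇒ ([P]P) ⇒ ([S]P) ⇒ ([()]P) ⇒ ([()]S) ⇒ ([()]())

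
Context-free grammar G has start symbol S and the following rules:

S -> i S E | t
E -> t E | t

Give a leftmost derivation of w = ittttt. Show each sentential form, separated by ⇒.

S ⇒ iSE   [S -> i S E]
iSE ⇒ itE   [S -> t]
itE ⇒ ittE   [E -> t E]
ittE ⇒ itttE   [E -> t E]
itttE ⇒ ittttE   [E -> t E]
ittttE ⇒ ittttt   [E -> t]

S ⇒ iSE ⇒ itE ⇒ ittE ⇒ itttE ⇒ ittttE ⇒ ittttt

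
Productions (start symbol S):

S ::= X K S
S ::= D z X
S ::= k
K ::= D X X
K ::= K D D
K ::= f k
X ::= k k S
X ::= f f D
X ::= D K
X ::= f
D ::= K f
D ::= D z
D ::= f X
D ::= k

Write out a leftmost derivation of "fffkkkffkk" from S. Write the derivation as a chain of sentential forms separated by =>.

S=>XKS=>ffDKS=>ffKfKS=>ffKDDfKS=>fffkDDfKS=>fffkkDfKS=>fffkkkfKS=>fffkkkffkS=>fffkkkffkk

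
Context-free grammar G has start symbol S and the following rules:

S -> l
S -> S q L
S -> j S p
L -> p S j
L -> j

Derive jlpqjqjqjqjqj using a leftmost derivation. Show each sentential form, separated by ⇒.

S ⇒ SqL   [S -> S q L]
SqL ⇒ SqLqL   [S -> S q L]
SqLqL ⇒ SqLqLqL   [S -> S q L]
SqLqLqL ⇒ SqLqLqLqL   [S -> S q L]
SqLqLqLqL ⇒ SqLqLqLqLqL   [S -> S q L]
SqLqLqLqLqL ⇒ jSpqLqLqLqLqL   [S -> j S p]
jSpqLqLqLqLqL ⇒ jlpqLqLqLqLqL   [S -> l]
jlpqLqLqLqLqL ⇒ jlpqjqLqLqLqL   [L -> j]
jlpqjqLqLqLqL ⇒ jlpqjqjqLqLqL   [L -> j]
jlpqjqjqLqLqL ⇒ jlpqjqjqjqLqL   [L -> j]
jlpqjqjqjqLqL ⇒ jlpqjqjqjqjqL   [L -> j]
jlpqjqjqjqjqL ⇒ jlpqjqjqjqjqj   [L -> j]

S ⇒ SqL ⇒ SqLqL ⇒ SqLqLqL ⇒ SqLqLqLqL ⇒ SqLqLqLqLqL ⇒ jSpqLqLqLqLqL ⇒ jlpqLqLqLqLqL ⇒ jlpqjqLqLqLqL ⇒ jlpqjqjqLqLqL ⇒ jlpqjqjqjqLqL ⇒ jlpqjqjqjqjqL ⇒ jlpqjqjqjqjqj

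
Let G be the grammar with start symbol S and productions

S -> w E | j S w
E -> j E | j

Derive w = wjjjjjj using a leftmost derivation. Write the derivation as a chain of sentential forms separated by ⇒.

S⇒wE⇒wjE⇒wjjE⇒wjjjE⇒wjjjjE⇒wjjjjjE⇒wjjjjjj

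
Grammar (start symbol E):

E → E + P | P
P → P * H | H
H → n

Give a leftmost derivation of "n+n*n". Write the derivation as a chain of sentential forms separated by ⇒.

E ⇒ E+P   [E → E + P]
E+P ⇒ P+P   [E → P]
P+P ⇒ H+P   [P → H]
H+P ⇒ n+P   [H → n]
n+P ⇒ n+P*H   [P → P * H]
n+P*H ⇒ n+H*H   [P → H]
n+H*H ⇒ n+n*H   [H → n]
n+n*H ⇒ n+n*n   [H → n]

E ⇒ E+P ⇒ P+P ⇒ H+P ⇒ n+P ⇒ n+P*H ⇒ n+H*H ⇒ n+n*H ⇒ n+n*n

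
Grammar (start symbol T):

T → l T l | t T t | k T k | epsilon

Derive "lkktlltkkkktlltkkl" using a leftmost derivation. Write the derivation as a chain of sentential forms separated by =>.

T => lTl   [T → l T l]
lTl => lkTkl   [T → k T k]
lkTkl => lkkTkkl   [T → k T k]
lkkTkkl => lkktTtkkl   [T → t T t]
lkktTtkkl => lkktlTltkkl   [T → l T l]
lkktlTltkkl => lkktllTlltkkl   [T → l T l]
lkktllTlltkkl => lkktlltTtlltkkl   [T → t T t]
lkktlltTtlltkkl => lkktlltkTktlltkkl   [T → k T k]
lkktlltkTktlltkkl => lkktlltkkTkktlltkkl   [T → k T k]
lkktlltkkTkktlltkkl => lkktlltkkkktlltkkl   [T → epsilon]

T => lTl => lkTkl => lkkTkkl => lkktTtkkl => lkktlTltkkl => lkktllTlltkkl => lkktlltTtlltkkl => lkktlltkTktlltkkl => lkktlltkkTkktlltkkl => lkktlltkkkktlltkkl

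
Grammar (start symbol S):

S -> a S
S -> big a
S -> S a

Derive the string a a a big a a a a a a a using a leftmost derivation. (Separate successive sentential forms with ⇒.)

S ⇒ a S ⇒ a S a ⇒ a S a a ⇒ a a S a a ⇒ a a S a a a ⇒ a a S a a a a ⇒ a a S a a a a a ⇒ a a S a a a a a a ⇒ a a a S a a a a a a ⇒ a a a big a a a a a a a

S ⇒ a S   [S -> a S]
a S ⇒ a S a   [S -> S a]
a S a ⇒ a S a a   [S -> S a]
a S a a ⇒ a a S a a   [S -> a S]
a a S a a ⇒ a a S a a a   [S -> S a]
a a S a a a ⇒ a a S a a a a   [S -> S a]
a a S a a a a ⇒ a a S a a a a a   [S -> S a]
a a S a a a a a ⇒ a a S a a a a a a   [S -> S a]
a a S a a a a a a ⇒ a a a S a a a a a a   [S -> a S]
a a a S a a a a a a ⇒ a a a big a a a a a a a   [S -> big a]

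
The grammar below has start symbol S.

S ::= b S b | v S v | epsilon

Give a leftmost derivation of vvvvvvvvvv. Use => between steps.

S => vSv   [S ::= v S v]
vSv => vvSvv   [S ::= v S v]
vvSvv => vvvSvvv   [S ::= v S v]
vvvSvvv => vvvvSvvvv   [S ::= v S v]
vvvvSvvvv => vvvvvSvvvvv   [S ::= v S v]
vvvvvSvvvvv => vvvvvvvvvv   [S ::= epsilon]

S => vSv => vvSvv => vvvSvvv => vvvvSvvvv => vvvvvSvvvvv => vvvvvvvvvv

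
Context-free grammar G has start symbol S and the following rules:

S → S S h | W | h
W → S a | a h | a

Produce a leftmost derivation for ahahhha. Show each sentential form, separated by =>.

S=>W=>Sa=>SSha=>SShSha=>WShSha=>ahShSha=>ahWhSha=>ahahSha=>ahahhha

S => W   [S → W]
W => Sa   [W → S a]
Sa => SSha   [S → S S h]
SSha => SShSha   [S → S S h]
SShSha => WShSha   [S → W]
WShSha => ahShSha   [W → a h]
ahShSha => ahWhSha   [S → W]
ahWhSha => ahahSha   [W → a]
ahahSha => ahahhha   [S → h]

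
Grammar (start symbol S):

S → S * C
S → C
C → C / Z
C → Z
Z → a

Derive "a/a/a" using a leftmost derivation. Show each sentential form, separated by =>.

S => C   [S → C]
C => C/Z   [C → C / Z]
C/Z => C/Z/Z   [C → C / Z]
C/Z/Z => Z/Z/Z   [C → Z]
Z/Z/Z => a/Z/Z   [Z → a]
a/Z/Z => a/a/Z   [Z → a]
a/a/Z => a/a/a   [Z → a]

S => C => C/Z => C/Z/Z => Z/Z/Z => a/Z/Z => a/a/Z => a/a/a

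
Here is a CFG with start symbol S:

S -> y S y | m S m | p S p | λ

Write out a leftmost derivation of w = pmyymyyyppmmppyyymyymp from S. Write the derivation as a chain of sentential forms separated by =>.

S => pSp => pmSmp => pmySymp => pmyySyymp => pmyymSmyymp => pmyymySymyymp => pmyymyySyymyymp => pmyymyyySyyymyymp => pmyymyyypSpyyymyymp => pmyymyyyppSppyyymyymp => pmyymyyyppmSmppyyymyymp => pmyymyyyppmmppyyymyymp

S => pSp   [S -> p S p]
pSp => pmSmp   [S -> m S m]
pmSmp => pmySymp   [S -> y S y]
pmySymp => pmyySyymp   [S -> y S y]
pmyySyymp => pmyymSmyymp   [S -> m S m]
pmyymSmyymp => pmyymySymyymp   [S -> y S y]
pmyymySymyymp => pmyymyySyymyymp   [S -> y S y]
pmyymyySyymyymp => pmyymyyySyyymyymp   [S -> y S y]
pmyymyyySyyymyymp => pmyymyyypSpyyymyymp   [S -> p S p]
pmyymyyypSpyyymyymp => pmyymyyyppSppyyymyymp   [S -> p S p]
pmyymyyyppSppyyymyymp => pmyymyyyppmSmppyyymyymp   [S -> m S m]
pmyymyyyppmSmppyyymyymp => pmyymyyyppmmppyyymyymp   [S -> λ]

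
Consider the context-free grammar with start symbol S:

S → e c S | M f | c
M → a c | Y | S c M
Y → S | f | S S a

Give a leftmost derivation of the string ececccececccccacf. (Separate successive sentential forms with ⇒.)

S⇒ecS⇒ececS⇒ececMf⇒ececScMf⇒ececccMf⇒ececccScMf⇒ececccecScMf⇒ececccececScMf⇒ececccececccMf⇒ececccececccScMf⇒ececccececccccMf⇒ececccececccccacf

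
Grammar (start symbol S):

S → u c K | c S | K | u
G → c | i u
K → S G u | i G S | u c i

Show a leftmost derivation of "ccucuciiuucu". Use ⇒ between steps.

S ⇒ cS   [S → c S]
cS ⇒ ccS   [S → c S]
ccS ⇒ ccucK   [S → u c K]
ccucK ⇒ ccucSGu   [K → S G u]
ccucSGu ⇒ ccucucKGu   [S → u c K]
ccucucKGu ⇒ ccucuciGSGu   [K → i G S]
ccucuciGSGu ⇒ ccucuciiuSGu   [G → i u]
ccucuciiuSGu ⇒ ccucuciiuuGu   [S → u]
ccucuciiuuGu ⇒ ccucuciiuucu   [G → c]

S⇒cS⇒ccS⇒ccucK⇒ccucSGu⇒ccucucKGu⇒ccucuciGSGu⇒ccucuciiuSGu⇒ccucuciiuuGu⇒ccucuciiuucu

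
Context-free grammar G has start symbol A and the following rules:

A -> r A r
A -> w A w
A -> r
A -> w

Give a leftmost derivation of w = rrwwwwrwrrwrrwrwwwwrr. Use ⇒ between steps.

A⇒rAr⇒rrArr⇒rrwAwrr⇒rrwwAwwrr⇒rrwwwAwwwrr⇒rrwwwwAwwwwrr⇒rrwwwwrArwwwwrr⇒rrwwwwrwAwrwwwwrr⇒rrwwwwrwrArwrwwwwrr⇒rrwwwwrwrrArrwrwwwwrr⇒rrwwwwrwrrwrrwrwwwwrr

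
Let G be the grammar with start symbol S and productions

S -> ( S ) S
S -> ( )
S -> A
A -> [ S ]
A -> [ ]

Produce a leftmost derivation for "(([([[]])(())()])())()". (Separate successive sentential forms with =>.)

S => (S)S   [S -> ( S ) S]
(S)S => ((S)S)S   [S -> ( S ) S]
((S)S)S => ((A)S)S   [S -> A]
((A)S)S => (([S])S)S   [A -> [ S ]]
(([S])S)S => (([(S)S])S)S   [S -> ( S ) S]
(([(S)S])S)S => (([(A)S])S)S   [S -> A]
(([(A)S])S)S => (([([S])S])S)S   [A -> [ S ]]
(([([S])S])S)S => (([([A])S])S)S   [S -> A]
(([([A])S])S)S => (([([[]])S])S)S   [A -> [ ]]
(([([[]])S])S)S => (([([[]])(S)S])S)S   [S -> ( S ) S]
(([([[]])(S)S])S)S => (([([[]])(())S])S)S   [S -> ( )]
(([([[]])(())S])S)S => (([([[]])(())()])S)S   [S -> ( )]
(([([[]])(())()])S)S => (([([[]])(())()])())S   [S -> ( )]
(([([[]])(())()])())S => (([([[]])(())()])())()   [S -> ( )]

S => (S)S => ((S)S)S => ((A)S)S => (([S])S)S => (([(S)S])S)S => (([(A)S])S)S => (([([S])S])S)S => (([([A])S])S)S => (([([[]])S])S)S => (([([[]])(S)S])S)S => (([([[]])(())S])S)S => (([([[]])(())()])S)S => (([([[]])(())()])())S => (([([[]])(())()])())()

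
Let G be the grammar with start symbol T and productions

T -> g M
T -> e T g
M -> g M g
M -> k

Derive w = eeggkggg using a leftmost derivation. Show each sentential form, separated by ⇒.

T⇒eTg⇒eeTgg⇒eegMgg⇒eeggMggg⇒eeggkggg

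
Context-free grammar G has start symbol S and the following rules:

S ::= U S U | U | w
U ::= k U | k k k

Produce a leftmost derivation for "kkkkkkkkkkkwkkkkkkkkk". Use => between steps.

S => USU => kUSU => kkUSU => kkkkkSU => kkkkkUSUU => kkkkkkkkSUU => kkkkkkkkUSUUU => kkkkkkkkkkkSUUU => kkkkkkkkkkkwUUU => kkkkkkkkkkkwkkkUU => kkkkkkkkkkkwkkkkkkU => kkkkkkkkkkkwkkkkkkkkk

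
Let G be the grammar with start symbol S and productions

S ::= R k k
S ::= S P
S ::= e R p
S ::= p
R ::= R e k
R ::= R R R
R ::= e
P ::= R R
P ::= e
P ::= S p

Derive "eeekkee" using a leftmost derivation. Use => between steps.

S=>SP=>SPP=>RkkPP=>RRRkkPP=>eRRkkPP=>eeRkkPP=>eeekkPP=>eeekkeP=>eeekkee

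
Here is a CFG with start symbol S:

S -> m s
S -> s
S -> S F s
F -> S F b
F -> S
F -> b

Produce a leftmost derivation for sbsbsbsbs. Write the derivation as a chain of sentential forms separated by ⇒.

S ⇒ SFs   [S -> S F s]
SFs ⇒ SFsFs   [S -> S F s]
SFsFs ⇒ SFsFsFs   [S -> S F s]
SFsFsFs ⇒ SFsFsFsFs   [S -> S F s]
SFsFsFsFs ⇒ sFsFsFsFs   [S -> s]
sFsFsFsFs ⇒ sbsFsFsFs   [F -> b]
sbsFsFsFs ⇒ sbsbsFsFs   [F -> b]
sbsbsFsFs ⇒ sbsbsbsFs   [F -> b]
sbsbsbsFs ⇒ sbsbsbsbs   [F -> b]

S ⇒ SFs ⇒ SFsFs ⇒ SFsFsFs ⇒ SFsFsFsFs ⇒ sFsFsFsFs ⇒ sbsFsFsFs ⇒ sbsbsFsFs ⇒ sbsbsbsFs ⇒ sbsbsbsbs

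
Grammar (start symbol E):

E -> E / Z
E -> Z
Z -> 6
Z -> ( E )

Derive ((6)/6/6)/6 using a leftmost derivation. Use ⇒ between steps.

E ⇒ E/Z   [E -> E / Z]
E/Z ⇒ Z/Z   [E -> Z]
Z/Z ⇒ (E)/Z   [Z -> ( E )]
(E)/Z ⇒ (E/Z)/Z   [E -> E / Z]
(E/Z)/Z ⇒ (E/Z/Z)/Z   [E -> E / Z]
(E/Z/Z)/Z ⇒ (Z/Z/Z)/Z   [E -> Z]
(Z/Z/Z)/Z ⇒ ((E)/Z/Z)/Z   [Z -> ( E )]
((E)/Z/Z)/Z ⇒ ((Z)/Z/Z)/Z   [E -> Z]
((Z)/Z/Z)/Z ⇒ ((6)/Z/Z)/Z   [Z -> 6]
((6)/Z/Z)/Z ⇒ ((6)/6/Z)/Z   [Z -> 6]
((6)/6/Z)/Z ⇒ ((6)/6/6)/Z   [Z -> 6]
((6)/6/6)/Z ⇒ ((6)/6/6)/6   [Z -> 6]

E ⇒ E/Z ⇒ Z/Z ⇒ (E)/Z ⇒ (E/Z)/Z ⇒ (E/Z/Z)/Z ⇒ (Z/Z/Z)/Z ⇒ ((E)/Z/Z)/Z ⇒ ((Z)/Z/Z)/Z ⇒ ((6)/Z/Z)/Z ⇒ ((6)/6/Z)/Z ⇒ ((6)/6/6)/Z ⇒ ((6)/6/6)/6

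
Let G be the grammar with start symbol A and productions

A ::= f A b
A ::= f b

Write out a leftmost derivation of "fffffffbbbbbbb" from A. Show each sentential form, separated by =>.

A=>fAb=>ffAbb=>fffAbbb=>ffffAbbbb=>fffffAbbbbb=>ffffffAbbbbbb=>fffffffbbbbbbb

A => fAb   [A ::= f A b]
fAb => ffAbb   [A ::= f A b]
ffAbb => fffAbbb   [A ::= f A b]
fffAbbb => ffffAbbbb   [A ::= f A b]
ffffAbbbb => fffffAbbbbb   [A ::= f A b]
fffffAbbbbb => ffffffAbbbbbb   [A ::= f A b]
ffffffAbbbbbb => fffffffbbbbbbb   [A ::= f b]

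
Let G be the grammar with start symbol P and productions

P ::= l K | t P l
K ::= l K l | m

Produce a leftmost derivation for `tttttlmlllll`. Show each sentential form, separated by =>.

P => tPl => ttPll => tttPlll => ttttPllll => tttttPlllll => tttttlKlllll => tttttlmlllll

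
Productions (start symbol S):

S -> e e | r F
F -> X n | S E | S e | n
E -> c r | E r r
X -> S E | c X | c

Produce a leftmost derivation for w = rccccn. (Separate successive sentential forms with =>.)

S=>rF=>rXn=>rcXn=>rccXn=>rcccXn=>rccccn

S => rF   [S -> r F]
rF => rXn   [F -> X n]
rXn => rcXn   [X -> c X]
rcXn => rccXn   [X -> c X]
rccXn => rcccXn   [X -> c X]
rcccXn => rccccn   [X -> c]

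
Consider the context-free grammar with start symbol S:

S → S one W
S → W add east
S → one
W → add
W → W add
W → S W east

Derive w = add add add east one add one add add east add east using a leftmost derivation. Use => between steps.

S => W add east => S W east add east => S one W W east add east => S one W one W W east add east => W add east one W one W W east add east => W add add east one W one W W east add east => add add add east one W one W W east add east => add add add east one add one W W east add east => add add add east one add one add W east add east => add add add east one add one add add east add east

S => W add east   [S → W add east]
W add east => S W east add east   [W → S W east]
S W east add east => S one W W east add east   [S → S one W]
S one W W east add east => S one W one W W east add east   [S → S one W]
S one W one W W east add east => W add east one W one W W east add east   [S → W add east]
W add east one W one W W east add east => W add add east one W one W W east add east   [W → W add]
W add add east one W one W W east add east => add add add east one W one W W east add east   [W → add]
add add add east one W one W W east add east => add add add east one add one W W east add east   [W → add]
add add add east one add one W W east add east => add add add east one add one add W east add east   [W → add]
add add add east one add one add W east add east => add add add east one add one add add east add east   [W → add]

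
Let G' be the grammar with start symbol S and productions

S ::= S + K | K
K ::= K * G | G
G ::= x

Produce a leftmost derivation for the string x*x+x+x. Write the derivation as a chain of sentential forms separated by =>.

S => S+K   [S ::= S + K]
S+K => S+K+K   [S ::= S + K]
S+K+K => K+K+K   [S ::= K]
K+K+K => K*G+K+K   [K ::= K * G]
K*G+K+K => G*G+K+K   [K ::= G]
G*G+K+K => x*G+K+K   [G ::= x]
x*G+K+K => x*x+K+K   [G ::= x]
x*x+K+K => x*x+G+K   [K ::= G]
x*x+G+K => x*x+x+K   [G ::= x]
x*x+x+K => x*x+x+G   [K ::= G]
x*x+x+G => x*x+x+x   [G ::= x]

S => S+K => S+K+K => K+K+K => K*G+K+K => G*G+K+K => x*G+K+K => x*x+K+K => x*x+G+K => x*x+x+K => x*x+x+G => x*x+x+x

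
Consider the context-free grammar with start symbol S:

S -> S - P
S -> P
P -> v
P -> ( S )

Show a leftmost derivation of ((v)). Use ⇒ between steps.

S ⇒ P ⇒ (S) ⇒ (P) ⇒ ((S)) ⇒ ((P)) ⇒ ((v))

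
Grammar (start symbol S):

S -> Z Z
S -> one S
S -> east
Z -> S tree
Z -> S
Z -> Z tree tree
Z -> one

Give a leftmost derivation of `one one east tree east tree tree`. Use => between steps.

S => Z Z => one Z => one S tree => one Z Z tree => one S tree Z tree => one one S tree Z tree => one one east tree Z tree => one one east tree S tree tree => one one east tree east tree tree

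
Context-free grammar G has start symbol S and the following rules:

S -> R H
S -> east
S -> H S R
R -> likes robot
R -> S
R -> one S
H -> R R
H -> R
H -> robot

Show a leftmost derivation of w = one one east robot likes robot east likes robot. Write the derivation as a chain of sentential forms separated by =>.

S => H S R => R R S R => one S R S R => one R H R S R => one one S H R S R => one one east H R S R => one one east robot R S R => one one east robot likes robot S R => one one east robot likes robot east R => one one east robot likes robot east likes robot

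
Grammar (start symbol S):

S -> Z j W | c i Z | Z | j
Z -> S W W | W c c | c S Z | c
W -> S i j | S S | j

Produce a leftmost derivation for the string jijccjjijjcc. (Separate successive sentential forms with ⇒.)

S⇒Z⇒Wcc⇒SScc⇒ZjWScc⇒WccjWScc⇒SijccjWScc⇒jijccjWScc⇒jijccjSijScc⇒jijccjjijScc⇒jijccjjijjcc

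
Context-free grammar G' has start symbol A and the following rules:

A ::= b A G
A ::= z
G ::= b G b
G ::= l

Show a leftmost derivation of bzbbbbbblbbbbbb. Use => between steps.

A => bAG   [A ::= b A G]
bAG => bzG   [A ::= z]
bzG => bzbGb   [G ::= b G b]
bzbGb => bzbbGbb   [G ::= b G b]
bzbbGbb => bzbbbGbbb   [G ::= b G b]
bzbbbGbbb => bzbbbbGbbbb   [G ::= b G b]
bzbbbbGbbbb => bzbbbbbGbbbbb   [G ::= b G b]
bzbbbbbGbbbbb => bzbbbbbbGbbbbbb   [G ::= b G b]
bzbbbbbbGbbbbbb => bzbbbbbblbbbbbb   [G ::= l]

A => bAG => bzG => bzbGb => bzbbGbb => bzbbbGbbb => bzbbbbGbbbb => bzbbbbbGbbbbb => bzbbbbbbGbbbbbb => bzbbbbbblbbbbbb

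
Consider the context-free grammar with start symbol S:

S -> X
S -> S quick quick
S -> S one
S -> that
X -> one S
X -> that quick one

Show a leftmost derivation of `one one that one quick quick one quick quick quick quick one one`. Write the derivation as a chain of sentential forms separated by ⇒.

S ⇒ X ⇒ one S ⇒ one S one ⇒ one S one one ⇒ one X one one ⇒ one one S one one ⇒ one one S quick quick one one ⇒ one one S quick quick quick quick one one ⇒ one one S one quick quick quick quick one one ⇒ one one S quick quick one quick quick quick quick one one ⇒ one one S one quick quick one quick quick quick quick one one ⇒ one one that one quick quick one quick quick quick quick one one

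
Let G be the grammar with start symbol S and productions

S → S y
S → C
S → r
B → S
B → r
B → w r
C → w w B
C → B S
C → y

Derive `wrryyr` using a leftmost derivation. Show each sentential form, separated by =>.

S => C   [S → C]
C => BS   [C → B S]
BS => wrS   [B → w r]
wrS => wrC   [S → C]
wrC => wrBS   [C → B S]
wrBS => wrSS   [B → S]
wrSS => wrSyS   [S → S y]
wrSyS => wrSyyS   [S → S y]
wrSyyS => wrryyS   [S → r]
wrryyS => wrryyr   [S → r]

S=>C=>BS=>wrS=>wrC=>wrBS=>wrSS=>wrSyS=>wrSyyS=>wrryyS=>wrryyr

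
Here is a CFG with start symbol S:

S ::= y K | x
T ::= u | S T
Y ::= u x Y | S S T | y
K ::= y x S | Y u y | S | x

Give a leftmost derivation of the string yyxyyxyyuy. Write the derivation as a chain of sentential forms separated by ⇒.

S ⇒ yK   [S ::= y K]
yK ⇒ yyxS   [K ::= y x S]
yyxS ⇒ yyxyK   [S ::= y K]
yyxyK ⇒ yyxyyxS   [K ::= y x S]
yyxyyxS ⇒ yyxyyxyK   [S ::= y K]
yyxyyxyK ⇒ yyxyyxyYuy   [K ::= Y u y]
yyxyyxyYuy ⇒ yyxyyxyyuy   [Y ::= y]

S ⇒ yK ⇒ yyxS ⇒ yyxyK ⇒ yyxyyxS ⇒ yyxyyxyK ⇒ yyxyyxyYuy ⇒ yyxyyxyyuy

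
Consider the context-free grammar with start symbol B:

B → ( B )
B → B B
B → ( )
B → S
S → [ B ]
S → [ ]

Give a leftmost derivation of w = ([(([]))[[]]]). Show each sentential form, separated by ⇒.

B ⇒ (B)   [B → ( B )]
(B) ⇒ (S)   [B → S]
(S) ⇒ ([B])   [S → [ B ]]
([B]) ⇒ ([BB])   [B → B B]
([BB]) ⇒ ([(B)B])   [B → ( B )]
([(B)B]) ⇒ ([((B))B])   [B → ( B )]
([((B))B]) ⇒ ([((S))B])   [B → S]
([((S))B]) ⇒ ([(([]))B])   [S → [ ]]
([(([]))B]) ⇒ ([(([]))S])   [B → S]
([(([]))S]) ⇒ ([(([]))[B]])   [S → [ B ]]
([(([]))[B]]) ⇒ ([(([]))[S]])   [B → S]
([(([]))[S]]) ⇒ ([(([]))[[]]])   [S → [ ]]

B ⇒ (B) ⇒ (S) ⇒ ([B]) ⇒ ([BB]) ⇒ ([(B)B]) ⇒ ([((B))B]) ⇒ ([((S))B]) ⇒ ([(([]))B]) ⇒ ([(([]))S]) ⇒ ([(([]))[B]]) ⇒ ([(([]))[S]]) ⇒ ([(([]))[[]]])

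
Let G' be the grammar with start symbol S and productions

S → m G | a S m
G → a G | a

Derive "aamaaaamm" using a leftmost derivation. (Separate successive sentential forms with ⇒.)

S ⇒ aSm   [S → a S m]
aSm ⇒ aaSmm   [S → a S m]
aaSmm ⇒ aamGmm   [S → m G]
aamGmm ⇒ aamaGmm   [G → a G]
aamaGmm ⇒ aamaaGmm   [G → a G]
aamaaGmm ⇒ aamaaaGmm   [G → a G]
aamaaaGmm ⇒ aamaaaamm   [G → a]

S⇒aSm⇒aaSmm⇒aamGmm⇒aamaGmm⇒aamaaGmm⇒aamaaaGmm⇒aamaaaamm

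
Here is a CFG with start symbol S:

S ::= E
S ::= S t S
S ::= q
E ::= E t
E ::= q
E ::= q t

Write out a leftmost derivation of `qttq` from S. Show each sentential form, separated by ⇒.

S ⇒ StS ⇒ EtS ⇒ EttS ⇒ qttS ⇒ qttq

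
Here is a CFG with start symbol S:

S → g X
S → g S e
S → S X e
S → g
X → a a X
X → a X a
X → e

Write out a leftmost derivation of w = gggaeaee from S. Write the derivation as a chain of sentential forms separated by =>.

S => gSe => ggSee => gggXee => gggaXaee => gggaeaee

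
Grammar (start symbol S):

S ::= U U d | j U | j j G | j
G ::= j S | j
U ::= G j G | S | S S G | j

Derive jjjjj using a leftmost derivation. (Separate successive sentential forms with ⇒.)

S ⇒ jU ⇒ jSSG ⇒ jjUSG ⇒ jjjSG ⇒ jjjjG ⇒ jjjjj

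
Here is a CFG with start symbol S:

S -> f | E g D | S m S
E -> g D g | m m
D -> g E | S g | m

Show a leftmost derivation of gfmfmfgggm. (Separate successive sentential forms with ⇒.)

S ⇒ EgD   [S -> E g D]
EgD ⇒ gDggD   [E -> g D g]
gDggD ⇒ gSgggD   [D -> S g]
gSgggD ⇒ gSmSgggD   [S -> S m S]
gSmSgggD ⇒ gSmSmSgggD   [S -> S m S]
gSmSmSgggD ⇒ gfmSmSgggD   [S -> f]
gfmSmSgggD ⇒ gfmfmSgggD   [S -> f]
gfmfmSgggD ⇒ gfmfmfgggD   [S -> f]
gfmfmfgggD ⇒ gfmfmfgggm   [D -> m]

S⇒EgD⇒gDggD⇒gSgggD⇒gSmSgggD⇒gSmSmSgggD⇒gfmSmSgggD⇒gfmfmSgggD⇒gfmfmfgggD⇒gfmfmfgggm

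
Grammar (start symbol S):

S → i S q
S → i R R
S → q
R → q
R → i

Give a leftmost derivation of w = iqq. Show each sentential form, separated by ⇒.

S ⇒ iRR ⇒ iqR ⇒ iqq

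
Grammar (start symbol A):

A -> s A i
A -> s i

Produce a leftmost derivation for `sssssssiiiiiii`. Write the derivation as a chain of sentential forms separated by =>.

A => sAi   [A -> s A i]
sAi => ssAii   [A -> s A i]
ssAii => sssAiii   [A -> s A i]
sssAiii => ssssAiiii   [A -> s A i]
ssssAiiii => sssssAiiiii   [A -> s A i]
sssssAiiiii => ssssssAiiiiii   [A -> s A i]
ssssssAiiiiii => sssssssiiiiiii   [A -> s i]

A => sAi => ssAii => sssAiii => ssssAiiii => sssssAiiiii => ssssssAiiiiii => sssssssiiiiiii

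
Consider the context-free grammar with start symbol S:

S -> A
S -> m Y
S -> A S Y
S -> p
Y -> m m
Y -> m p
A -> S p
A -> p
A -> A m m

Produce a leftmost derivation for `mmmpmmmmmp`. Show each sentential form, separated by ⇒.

S ⇒ A ⇒ Sp ⇒ ASYp ⇒ SpSYp ⇒ mYpSYp ⇒ mmmpSYp ⇒ mmmpmYYp ⇒ mmmpmmmYp ⇒ mmmpmmmmmp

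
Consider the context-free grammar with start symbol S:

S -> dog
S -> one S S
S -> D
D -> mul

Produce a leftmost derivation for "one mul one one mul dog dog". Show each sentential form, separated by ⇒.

S ⇒ one S S   [S -> one S S]
one S S ⇒ one D S   [S -> D]
one D S ⇒ one mul S   [D -> mul]
one mul S ⇒ one mul one S S   [S -> one S S]
one mul one S S ⇒ one mul one one S S S   [S -> one S S]
one mul one one S S S ⇒ one mul one one D S S   [S -> D]
one mul one one D S S ⇒ one mul one one mul S S   [D -> mul]
one mul one one mul S S ⇒ one mul one one mul dog S   [S -> dog]
one mul one one mul dog S ⇒ one mul one one mul dog dog   [S -> dog]

S ⇒ one S S ⇒ one D S ⇒ one mul S ⇒ one mul one S S ⇒ one mul one one S S S ⇒ one mul one one D S S ⇒ one mul one one mul S S ⇒ one mul one one mul dog S ⇒ one mul one one mul dog dog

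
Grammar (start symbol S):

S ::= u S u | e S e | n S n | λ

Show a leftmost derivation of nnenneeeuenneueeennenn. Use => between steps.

S => nSn   [S ::= n S n]
nSn => nnSnn   [S ::= n S n]
nnSnn => nneSenn   [S ::= e S e]
nneSenn => nnenSnenn   [S ::= n S n]
nnenSnenn => nnennSnnenn   [S ::= n S n]
nnennSnnenn => nnenneSennenn   [S ::= e S e]
nnenneSennenn => nnenneeSeennenn   [S ::= e S e]
nnenneeSeennenn => nnenneeeSeeennenn   [S ::= e S e]
nnenneeeSeeennenn => nnenneeeuSueeennenn   [S ::= u S u]
nnenneeeuSueeennenn => nnenneeeueSeueeennenn   [S ::= e S e]
nnenneeeueSeueeennenn => nnenneeeuenSneueeennenn   [S ::= n S n]
nnenneeeuenSneueeennenn => nnenneeeuenneueeennenn   [S ::= λ]

S => nSn => nnSnn => nneSenn => nnenSnenn => nnennSnnenn => nnenneSennenn => nnenneeSeennenn => nnenneeeSeeennenn => nnenneeeuSueeennenn => nnenneeeueSeueeennenn => nnenneeeuenSneueeennenn => nnenneeeuenneueeennenn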